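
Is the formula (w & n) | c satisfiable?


Search for a satisfying assignment over {c, n, w}.
Try c=True, n=False, w=False: the formula evaluates to True.
A satisfying assignment exists.

Satisfiable.


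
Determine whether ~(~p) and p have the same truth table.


Compare truth tables:
p | φ | ψ
---------
False | False | False
True | True | True
The columns φ and ψ agree on every row.

Yes, they are logically equivalent.


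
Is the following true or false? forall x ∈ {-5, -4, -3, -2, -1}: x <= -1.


Evaluate the predicate on each element: -5:True, -4:True, -3:True, -2:True, -1:True.
Every element satisfies the predicate.

True


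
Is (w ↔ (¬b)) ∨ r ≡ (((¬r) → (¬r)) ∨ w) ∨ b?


Compare truth tables:
b | r | w | φ | ψ
-----------------
F | F | F | F | T
T | F | F | T | T
F | T | F | T | T
T | T | F | T | T
F | F | T | T | T
T | F | T | F | T
F | T | T | T | T
T | T | T | T | T
They differ at row 1 (b=F, r=F, w=F): φ=F but ψ=T.

No, they are not logically equivalent.


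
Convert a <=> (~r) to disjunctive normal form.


Step 1: a ↔ (¬r) is true exactly when both agree: (a ∧ (¬r)) ∨ (¬a ∧ ¬(¬r)).
Step 2: Eliminate any double negations (¬¬X = X).

(a & (~r)) | ((~a) & r)


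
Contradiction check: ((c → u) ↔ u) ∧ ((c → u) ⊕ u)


Truth table over {c, u}:
c | u | φ
---------
F | F | F
T | F | F
F | T | F
T | T | F
Every row is false.

Yes, it is a contradiction.


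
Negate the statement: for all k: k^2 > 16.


¬(for all x: φ) = there exists x: ¬φ, and ¬(there exists x: φ) = for all x: ¬φ.
Apply to the universal statement.

there exists k: NOT(k^2 > 16)


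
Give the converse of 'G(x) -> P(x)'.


The converse of (P → Q) is (Q → P). It is not in general equivalent to the original.
Here P = 'G(x)' and Q = 'P(x)'.

If P(x), then G(x).


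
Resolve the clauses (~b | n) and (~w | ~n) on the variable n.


The clauses contain complementary literals n and ~n.
Resolution eliminates this pair and disjoins the remaining literals (merging duplicates).

(~b | ~w)


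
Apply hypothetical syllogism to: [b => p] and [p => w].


Hypothetical syllogism: from (P → Q) and (Q → R), infer (P → R).
Chain the two implications through the shared middle term 'p'.

b => w


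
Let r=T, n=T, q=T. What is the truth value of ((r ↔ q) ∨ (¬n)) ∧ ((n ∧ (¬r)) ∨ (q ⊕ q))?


Substitute r=T, n=T, q=T:
r ↔ q = T ↔ T = T
¬n = F
(r ↔ q) ∨ (¬n) = T ∨ F = T
¬r = F
n ∧ (¬r) = T ∧ F = F
q ⊕ q = T ⊕ T = F
(n ∧ (¬r)) ∨ (q ⊕ q) = F ∨ F = F
((r ↔ q) ∨ (¬n)) ∧ ((n ∧ (¬r)) ∨ (q ⊕ q)) = T ∧ F = F

F


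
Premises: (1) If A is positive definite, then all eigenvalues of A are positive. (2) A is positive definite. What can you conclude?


Modus ponens: from (P → Q) and P, infer Q.
P = 'A is positive definite' is asserted, and P → Q holds, so Q follows.

all eigenvalues of A are positive.


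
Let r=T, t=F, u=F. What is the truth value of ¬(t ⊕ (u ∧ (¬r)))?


Substitute r=T, t=F, u=F:
¬r = F
u ∧ (¬r) = F ∧ F = F
t ⊕ (u ∧ (¬r)) = F ⊕ F = F
¬(t ⊕ (u ∧ (¬r))) = T

T


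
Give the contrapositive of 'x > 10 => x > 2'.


The contrapositive of (P → Q) is (¬Q → ¬P); it is logically equivalent to the original.
Here P = 'x > 10' and Q = 'x > 2'.

If not (x > 2), then not (x > 10).


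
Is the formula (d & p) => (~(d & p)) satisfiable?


Search for a satisfying assignment over {d, p}.
Try d=False, p=False: the formula evaluates to True.
A satisfying assignment exists.

Satisfiable.


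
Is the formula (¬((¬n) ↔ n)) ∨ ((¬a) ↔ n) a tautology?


Build the truth table over {a, n}:
a | n | φ
---------
F | F | T
T | F | T
F | T | T
T | T | T
Every row evaluates to true.

Yes, it is a tautology.


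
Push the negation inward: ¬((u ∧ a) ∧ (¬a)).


De Morgan: the negation of a conjunction is the disjunction of the negations.
Distribute ¬ across ∧, flipping it to ∨, and negate each literal.

((¬u) ∨ (¬a)) ∨ a


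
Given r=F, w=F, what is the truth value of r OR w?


Disjunction is false only when both operands are false.
Substitute: r=F, w=F.
F OR F evaluates to F.

F


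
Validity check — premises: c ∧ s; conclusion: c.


This matches the form of conjunction elimination: the conclusion follows in every model of the premises.

Valid.


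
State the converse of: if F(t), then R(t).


The converse of (P → Q) is (Q → P). It is not in general equivalent to the original.
Here P = 'F(t)' and Q = 'R(t)'.

If R(t), then F(t).


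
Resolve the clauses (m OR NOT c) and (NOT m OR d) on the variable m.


The clauses contain complementary literals m and NOTm.
Resolution eliminates this pair and disjoins the remaining literals (merging duplicates).

(NOT c OR d)


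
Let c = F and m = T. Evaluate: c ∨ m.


Disjunction is false only when both operands are false.
Substitute: c=F, m=T.
F ∨ T evaluates to T.

T


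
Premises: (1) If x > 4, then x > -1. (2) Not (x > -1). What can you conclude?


Modus tollens: from (P → Q) and ¬Q, infer ¬P.
Q = 'x > -1' is denied; since P → Q, P must also fail.

Not (x > 4).


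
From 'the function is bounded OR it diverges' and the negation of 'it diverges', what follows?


Disjunctive syllogism: from (P ∨ Q) and ¬P, infer Q.
One disjunct, 'it diverges', is ruled out; the other must hold.

the function is bounded


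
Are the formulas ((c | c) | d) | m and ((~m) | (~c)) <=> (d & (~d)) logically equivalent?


Compare truth tables:
c | d | m | φ | ψ
-----------------
False | False | False | False | False
True | False | False | True | False
False | True | False | True | False
True | True | False | True | False
False | False | True | True | False
True | False | True | True | True
False | True | True | True | False
True | True | True | True | True
They differ at row 2 (c=True, d=False, m=False): φ=True but ψ=False.

No, they are not logically equivalent.


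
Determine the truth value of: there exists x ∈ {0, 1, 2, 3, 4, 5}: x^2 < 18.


Evaluate the predicate on each element: 0:T, 1:T, 2:T, 3:T, 4:T, 5:F.
Witness x = 0 satisfies the predicate.

T


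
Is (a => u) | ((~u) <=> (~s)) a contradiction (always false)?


Truth table over {a, s, u}:
a | s | u | φ
-------------
False | False | False | True
True | False | False | True
False | True | False | True
True | True | False | False
False | False | True | True
True | False | True | True
False | True | True | True
True | True | True | True
Satisfying assignment at row 1: a=False, s=False, u=False gives True.

No, it is not a contradiction.


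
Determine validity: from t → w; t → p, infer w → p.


This is (no valid rule). There exist truth assignments where the premises are all true but the conclusion is false.

Invalid.


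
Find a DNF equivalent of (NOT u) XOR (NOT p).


Step 1: (¬u) ⊕ (¬p) is true exactly when they disagree: ((¬u) ∧ ¬(¬p)) ∨ (¬(¬u) ∧ (¬p)).
Step 2: Eliminate any double negations (¬¬X = X).

((NOT u) AND p) OR (u AND (NOT p))


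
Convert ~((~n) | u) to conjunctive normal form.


Step 1: Apply De Morgan: ¬((¬n) ∨ u) = ¬(¬n) ∧ ¬u.
Step 2: Eliminate any double negations (¬¬X = X).

n & (~u)


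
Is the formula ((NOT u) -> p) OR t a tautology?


Build the truth table over {p, t, u}:
p | t | u | φ
-------------
F | F | F | F
T | F | F | T
F | T | F | T
T | T | F | T
F | F | T | T
T | F | T | T
F | T | T | T
T | T | T | T
Counterexample at row 1: with p=F, t=F, u=F, the formula is F.

No, it is not a tautology.


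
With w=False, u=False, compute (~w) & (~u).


Substitute w=False, u=False:
~w = True
~u = True
(~w) & (~u) = True & True = True

True


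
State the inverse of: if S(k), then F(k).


The inverse of (P → Q) is (¬P → ¬Q). It is equivalent to the converse, not to the original.
Here P = 'S(k)' and Q = 'F(k)'.

If not (S(k)), then not (F(k)).


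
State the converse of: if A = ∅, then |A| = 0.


The converse of (P → Q) is (Q → P). It is not in general equivalent to the original.
Here P = 'A = ∅' and Q = '|A| = 0'.

If |A| = 0, then A = ∅.


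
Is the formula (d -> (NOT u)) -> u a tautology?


Build the truth table over {d, u}:
d | u | φ
---------
F | F | F
T | F | F
F | T | T
T | T | T
Counterexample at row 1: with d=F, u=F, the formula is F.

No, it is not a tautology.


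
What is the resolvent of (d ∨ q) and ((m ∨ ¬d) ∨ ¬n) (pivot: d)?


The clauses contain complementary literals d and ¬d.
Resolution eliminates this pair and disjoins the remaining literals (merging duplicates).

((q ∨ m) ∨ ¬n)


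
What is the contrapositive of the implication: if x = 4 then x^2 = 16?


The contrapositive of (P → Q) is (¬Q → ¬P); it is logically equivalent to the original.
Here P = 'x = 4' and Q = 'x^2 = 16'.

If not (x^2 = 16), then not (x = 4).


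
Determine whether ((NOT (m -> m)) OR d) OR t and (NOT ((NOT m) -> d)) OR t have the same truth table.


Compare truth tables:
d | m | t | φ | ψ
-----------------
F | F | F | F | T
T | F | F | T | F
F | T | F | F | F
T | T | F | T | F
F | F | T | T | T
T | F | T | T | T
F | T | T | T | T
T | T | T | T | T
They differ at row 1 (d=F, m=F, t=F): φ=F but ψ=T.

No, they are not logically equivalent.


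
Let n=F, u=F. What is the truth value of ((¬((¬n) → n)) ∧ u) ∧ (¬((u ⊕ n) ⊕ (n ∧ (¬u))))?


Substitute n=F, u=F:
¬n = T
(¬n) → n = T → F = F
¬((¬n) → n) = T
(¬((¬n) → n)) ∧ u = T ∧ F = F
u ⊕ n = F ⊕ F = F
¬u = T
n ∧ (¬u) = F ∧ T = F
(u ⊕ n) ⊕ (n ∧ (¬u)) = F ⊕ F = F
¬((u ⊕ n) ⊕ (n ∧ (¬u))) = T
((¬((¬n) → n)) ∧ u) ∧ (¬((u ⊕ n) ⊕ (n ∧ (¬u)))) = F ∧ T = F

F


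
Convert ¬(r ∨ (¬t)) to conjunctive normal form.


Step 1: Apply De Morgan: ¬(r ∨ (¬t)) = ¬r ∧ ¬(¬t).
Step 2: Eliminate any double negations (¬¬X = X).

(¬r) ∧ t


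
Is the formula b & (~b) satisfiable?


Check all 2 assignments over {b}:
b | φ
-----
False | False
True | False
No assignment makes the formula true.

Unsatisfiable.


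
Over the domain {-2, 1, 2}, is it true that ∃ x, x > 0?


Evaluate the predicate on each element: -2:F, 1:T, 2:T.
Witness x = 1 satisfies the predicate.

T


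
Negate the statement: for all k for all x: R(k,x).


Negation flips each quantifier (∀↔∃) and negates the inner predicate.
¬(for all k for all x: φ) = there exists k there exists x: ¬φ.

there exists k there exists x: NOT(R(k,x))


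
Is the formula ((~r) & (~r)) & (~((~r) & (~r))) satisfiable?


Check all 2 assignments over {r}:
r | φ
-----
False | False
True | False
No assignment makes the formula true.

Unsatisfiable.


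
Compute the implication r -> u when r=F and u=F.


Implication is false only when antecedent is true and consequent is false.
Substitute: r=F, u=F.
F -> F evaluates to T.

T


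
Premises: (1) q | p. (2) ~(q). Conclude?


Disjunctive syllogism: from (P ∨ Q) and ¬P, infer Q.
One disjunct, 'q', is ruled out; the other must hold.

p


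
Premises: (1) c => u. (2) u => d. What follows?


Hypothetical syllogism: from (P → Q) and (Q → R), infer (P → R).
Chain the two implications through the shared middle term 'u'.

c => d


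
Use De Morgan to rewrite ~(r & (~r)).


De Morgan: the negation of a conjunction is the disjunction of the negations.
Distribute ~ across &, flipping it to |, and negate each literal.

(~r) | r


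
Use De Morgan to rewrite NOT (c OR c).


De Morgan: the negation of a disjunction is the conjunction of the negations.
Distribute NOT across OR, flipping it to AND, and negate each literal.

(NOT c) AND (NOT c)


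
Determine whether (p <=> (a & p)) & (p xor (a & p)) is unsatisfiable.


Truth table over {a, p}:
a | p | φ
---------
False | False | False
True | False | False
False | True | False
True | True | False
Every row is false.

Yes, it is a contradiction.


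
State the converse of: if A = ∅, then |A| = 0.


The converse of (P → Q) is (Q → P). It is not in general equivalent to the original.
Here P = 'A = ∅' and Q = '|A| = 0'.

If |A| = 0, then A = ∅.


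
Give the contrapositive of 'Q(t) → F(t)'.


The contrapositive of (P → Q) is (¬Q → ¬P); it is logically equivalent to the original.
Here P = 'Q(t)' and Q = 'F(t)'.

If not (F(t)), then not (Q(t)).


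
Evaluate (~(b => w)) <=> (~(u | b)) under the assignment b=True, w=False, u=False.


Substitute b=True, w=False, u=False:
b => w = True => False = False
~(b => w) = True
u | b = False | True = True
~(u | b) = False
(~(b => w)) <=> (~(u | b)) = True <=> False = False

False


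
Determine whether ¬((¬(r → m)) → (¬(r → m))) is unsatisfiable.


Truth table over {m, r}:
m | r | φ
---------
F | F | F
T | F | F
F | T | F
T | T | F
Every row is false.

Yes, it is a contradiction.


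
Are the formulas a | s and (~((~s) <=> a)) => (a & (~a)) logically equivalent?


Compare truth tables:
a | s | φ | ψ
-------------
False | False | False | False
True | False | True | True
False | True | True | True
True | True | True | False
They differ at row 4 (a=True, s=True): φ=True but ψ=False.

No, they are not logically equivalent.


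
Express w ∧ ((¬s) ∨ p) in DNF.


Step 1: Distribute ∧ over ∨: w ∧ ((¬s) ∨ p) = (w ∧ (¬s)) ∨ (w ∧ p).

(w ∧ (¬s)) ∨ (w ∧ p)


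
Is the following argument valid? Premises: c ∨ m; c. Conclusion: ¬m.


This is affirming a disjunct (fallacy). There exist truth assignments where the premises are all true but the conclusion is false.

Invalid.


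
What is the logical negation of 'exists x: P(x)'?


¬(forall x: φ) = exists x: ¬φ, and ¬(exists x: φ) = forall x: ¬φ.
Apply to the existential statement.

forall x: ~(P(x))


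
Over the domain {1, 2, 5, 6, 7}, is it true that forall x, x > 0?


Evaluate the predicate on each element: 1:True, 2:True, 5:True, 6:True, 7:True.
Every element satisfies the predicate.

True


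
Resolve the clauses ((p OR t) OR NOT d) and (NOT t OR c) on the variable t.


The clauses contain complementary literals t and NOTt.
Resolution eliminates this pair and disjoins the remaining literals (merging duplicates).

((p OR NOT d) OR c)


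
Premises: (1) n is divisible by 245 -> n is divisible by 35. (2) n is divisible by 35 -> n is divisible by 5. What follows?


Hypothetical syllogism: from (P → Q) and (Q → R), infer (P → R).
Chain the two implications through the shared middle term 'n is divisible by 35'.

n is divisible by 245 -> n is divisible by 5


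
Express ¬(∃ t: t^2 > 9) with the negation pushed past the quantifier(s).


¬(∀ x: φ) = ∃ x: ¬φ, and ¬(∃ x: φ) = ∀ x: ¬φ.
Apply to the existential statement.

∀ t: ¬(t^2 > 9)


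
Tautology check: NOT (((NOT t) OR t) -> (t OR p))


Build the truth table over {p, t}:
p | t | φ
---------
F | F | T
T | F | F
F | T | F
T | T | F
Counterexample at row 2: with p=T, t=F, the formula is F.

No, it is not a tautology.


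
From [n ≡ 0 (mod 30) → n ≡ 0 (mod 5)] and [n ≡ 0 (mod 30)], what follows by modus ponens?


Modus ponens: from (P → Q) and P, infer Q.
P = 'n ≡ 0 (mod 30)' is asserted, and P → Q holds, so Q follows.

n ≡ 0 (mod 5).


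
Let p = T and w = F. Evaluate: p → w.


Implication is false only when antecedent is true and consequent is false.
Substitute: p=T, w=F.
T → F evaluates to F.

F


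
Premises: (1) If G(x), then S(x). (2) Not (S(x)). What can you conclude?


Modus tollens: from (P → Q) and ¬Q, infer ¬P.
Q = 'S(x)' is denied; since P → Q, P must also fail.

Not (G(x)).


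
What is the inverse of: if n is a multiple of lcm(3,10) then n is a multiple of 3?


The inverse of (P → Q) is (¬P → ¬Q). It is equivalent to the converse, not to the original.
Here P = 'n is a multiple of lcm(3,10)' and Q = 'n is a multiple of 3'.

If not (n is a multiple of lcm(3,10)), then not (n is a multiple of 3).


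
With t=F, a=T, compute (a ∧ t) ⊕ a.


Substitute t=F, a=T:
a ∧ t = T ∧ F = F
(a ∧ t) ⊕ a = F ⊕ T = T

T


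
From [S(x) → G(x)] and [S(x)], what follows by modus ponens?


Modus ponens: from (P → Q) and P, infer Q.
P = 'S(x)' is asserted, and P → Q holds, so Q follows.

G(x).


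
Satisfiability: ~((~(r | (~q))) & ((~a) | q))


Search for a satisfying assignment over {a, q, r}.
Try a=False, q=False, r=False: the formula evaluates to True.
A satisfying assignment exists.

Satisfiable.


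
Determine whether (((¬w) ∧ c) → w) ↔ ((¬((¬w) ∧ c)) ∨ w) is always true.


Build the truth table over {c, w}:
c | w | φ
---------
F | F | T
T | F | T
F | T | T
T | T | T
Every row evaluates to true.

Yes, it is a tautology.


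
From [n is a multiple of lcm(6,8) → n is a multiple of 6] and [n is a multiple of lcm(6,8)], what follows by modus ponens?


Modus ponens: from (P → Q) and P, infer Q.
P = 'n is a multiple of lcm(6,8)' is asserted, and P → Q holds, so Q follows.

n is a multiple of 6.


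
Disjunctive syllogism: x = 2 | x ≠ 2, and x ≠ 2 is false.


Disjunctive syllogism: from (P ∨ Q) and ¬P, infer Q.
One disjunct, 'x ≠ 2', is ruled out; the other must hold.

x = 2


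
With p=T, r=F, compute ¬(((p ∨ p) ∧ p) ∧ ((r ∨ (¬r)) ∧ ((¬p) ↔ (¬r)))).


Substitute p=T, r=F:
p ∨ p = T ∨ T = T
(p ∨ p) ∧ p = T ∧ T = T
¬r = T
r ∨ (¬r) = F ∨ T = T
¬p = F
¬r = T
(¬p) ↔ (¬r) = F ↔ T = F
(r ∨ (¬r)) ∧ ((¬p) ↔ (¬r)) = T ∧ F = F
((p ∨ p) ∧ p) ∧ ((r ∨ (¬r)) ∧ ((¬p) ↔ (¬r))) = T ∧ F = F
¬(((p ∨ p) ∧ p) ∧ ((r ∨ (¬r)) ∧ ((¬p) ↔ (¬r)))) = T

T


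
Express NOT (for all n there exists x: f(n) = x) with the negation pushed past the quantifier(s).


Negation flips each quantifier (∀↔∃) and negates the inner predicate.
¬(for all n there exists x: φ) = there exists n for all x: ¬φ.

there exists n for all x: NOT(f(n) = x)


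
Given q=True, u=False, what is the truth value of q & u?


Conjunction is true only when both operands are true.
Substitute: q=True, u=False.
True & False evaluates to False.

False


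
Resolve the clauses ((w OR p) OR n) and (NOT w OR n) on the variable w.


The clauses contain complementary literals w and NOTw.
Resolution eliminates this pair and disjoins the remaining literals (merging duplicates).

(p OR n)


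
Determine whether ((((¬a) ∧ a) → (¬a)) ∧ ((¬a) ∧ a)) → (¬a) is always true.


Build the truth table over {a}:
a | φ
-----
F | T
T | T
Every row evaluates to true.

Yes, it is a tautology.


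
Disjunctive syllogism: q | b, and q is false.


Disjunctive syllogism: from (P ∨ Q) and ¬P, infer Q.
One disjunct, 'q', is ruled out; the other must hold.

b


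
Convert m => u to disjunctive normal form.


Step 1: Rewrite m → u as ¬m ∨ u.

(~m) | u


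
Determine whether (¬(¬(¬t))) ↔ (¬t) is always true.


Build the truth table over {t}:
t | φ
-----
F | T
T | T
Every row evaluates to true.

Yes, it is a tautology.


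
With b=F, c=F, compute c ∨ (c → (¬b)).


Substitute b=F, c=F:
¬b = T
c → (¬b) = F → T = T
c ∨ (c → (¬b)) = F ∨ T = T

T


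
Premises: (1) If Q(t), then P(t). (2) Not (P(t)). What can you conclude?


Modus tollens: from (P → Q) and ¬Q, infer ¬P.
Q = 'P(t)' is denied; since P → Q, P must also fail.

Not (Q(t)).


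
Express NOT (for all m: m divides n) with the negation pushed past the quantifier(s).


¬(for all x: φ) = there exists x: ¬φ, and ¬(there exists x: φ) = for all x: ¬φ.
Apply to the universal statement.

there exists m: NOT(m divides n)


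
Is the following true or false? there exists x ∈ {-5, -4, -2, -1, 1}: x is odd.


Evaluate the predicate on each element: -5:T, -4:F, -2:F, -1:T, 1:T.
Witness x = -5 satisfies the predicate.

T


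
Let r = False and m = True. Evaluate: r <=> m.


Biconditional is true when both operands have the same truth value.
Substitute: r=False, m=True.
False <=> True evaluates to False.

False


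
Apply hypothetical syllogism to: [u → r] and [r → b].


Hypothetical syllogism: from (P → Q) and (Q → R), infer (P → R).
Chain the two implications through the shared middle term 'r'.

u → b


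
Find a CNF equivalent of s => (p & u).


Step 1: Rewrite s → (p ∧ u) as ¬s ∨ (p ∧ u).
Step 2: Distribute ∨ over ∧.

((~s) | p) & ((~s) | u)


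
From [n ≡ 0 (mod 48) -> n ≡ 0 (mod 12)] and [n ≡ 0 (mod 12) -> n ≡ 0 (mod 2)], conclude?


Hypothetical syllogism: from (P → Q) and (Q → R), infer (P → R).
Chain the two implications through the shared middle term 'n ≡ 0 (mod 12)'.

n ≡ 0 (mod 48) -> n ≡ 0 (mod 2)


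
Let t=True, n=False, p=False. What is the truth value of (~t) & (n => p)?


Substitute t=True, n=False, p=False:
~t = False
n => p = False => False = True
(~t) & (n => p) = False & True = False

False


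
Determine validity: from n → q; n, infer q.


This matches the form of modus ponens: the conclusion follows in every model of the premises.

Valid.


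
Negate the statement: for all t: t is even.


¬(for all x: φ) = there exists x: ¬φ, and ¬(there exists x: φ) = for all x: ¬φ.
Apply to the universal statement.

there exists t: NOT(t is even)


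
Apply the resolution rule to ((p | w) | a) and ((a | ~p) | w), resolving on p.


The clauses contain complementary literals p and ~p.
Resolution eliminates this pair and disjoins the remaining literals (merging duplicates).

(a | w)


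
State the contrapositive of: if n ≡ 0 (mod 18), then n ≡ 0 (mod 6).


The contrapositive of (P → Q) is (¬Q → ¬P); it is logically equivalent to the original.
Here P = 'n ≡ 0 (mod 18)' and Q = 'n ≡ 0 (mod 6)'.

If not (n ≡ 0 (mod 6)), then not (n ≡ 0 (mod 18)).


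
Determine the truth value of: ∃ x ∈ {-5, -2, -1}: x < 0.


Evaluate the predicate on each element: -5:T, -2:T, -1:T.
Witness x = -5 satisfies the predicate.

T


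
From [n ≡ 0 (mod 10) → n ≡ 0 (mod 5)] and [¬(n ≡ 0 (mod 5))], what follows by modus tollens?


Modus tollens: from (P → Q) and ¬Q, infer ¬P.
Q = 'n ≡ 0 (mod 5)' is denied; since P → Q, P must also fail.

Not (n ≡ 0 (mod 10)).


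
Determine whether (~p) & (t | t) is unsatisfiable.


Truth table over {p, t}:
p | t | φ
---------
False | False | False
True | False | False
False | True | True
True | True | False
Satisfying assignment at row 3: p=False, t=True gives True.

No, it is not a contradiction.


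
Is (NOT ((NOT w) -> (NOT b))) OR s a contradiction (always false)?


Truth table over {b, s, w}:
b | s | w | φ
-------------
F | F | F | F
T | F | F | T
F | T | F | T
T | T | F | T
F | F | T | F
T | F | T | F
F | T | T | T
T | T | T | T
Satisfying assignment at row 2: b=T, s=F, w=F gives T.

No, it is not a contradiction.


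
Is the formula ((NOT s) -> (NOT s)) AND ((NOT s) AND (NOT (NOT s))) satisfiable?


Check all 2 assignments over {s}:
s | φ
-----
F | F
T | F
No assignment makes the formula true.

Unsatisfiable.


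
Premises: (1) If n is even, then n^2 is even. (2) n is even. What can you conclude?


Modus ponens: from (P → Q) and P, infer Q.
P = 'n is even' is asserted, and P → Q holds, so Q follows.

n^2 is even.


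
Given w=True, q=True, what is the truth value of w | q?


Disjunction is false only when both operands are false.
Substitute: w=True, q=True.
True | True evaluates to True.

True


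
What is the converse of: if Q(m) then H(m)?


The converse of (P → Q) is (Q → P). It is not in general equivalent to the original.
Here P = 'Q(m)' and Q = 'H(m)'.

If H(m), then Q(m).


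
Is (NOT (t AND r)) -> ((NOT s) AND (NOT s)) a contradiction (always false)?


Truth table over {r, s, t}:
r | s | t | φ
-------------
F | F | F | T
T | F | F | T
F | T | F | F
T | T | F | F
F | F | T | T
T | F | T | T
F | T | T | F
T | T | T | T
Satisfying assignment at row 1: r=F, s=F, t=F gives T.

No, it is not a contradiction.


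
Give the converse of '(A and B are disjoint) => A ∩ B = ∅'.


The converse of (P → Q) is (Q → P). It is not in general equivalent to the original.
Here P = '(A and B are disjoint)' and Q = 'A ∩ B = ∅'.

If A ∩ B = ∅, then (A and B are disjoint).


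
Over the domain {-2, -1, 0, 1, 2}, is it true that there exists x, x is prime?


Evaluate the predicate on each element: -2:F, -1:F, 0:F, 1:F, 2:T.
Witness x = 2 satisfies the predicate.

T


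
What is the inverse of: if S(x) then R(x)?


The inverse of (P → Q) is (¬P → ¬Q). It is equivalent to the converse, not to the original.
Here P = 'S(x)' and Q = 'R(x)'.

If not (S(x)), then not (R(x)).


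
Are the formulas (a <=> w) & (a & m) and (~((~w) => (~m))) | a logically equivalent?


Compare truth tables:
a | m | w | φ | ψ
-----------------
False | False | False | False | False
True | False | False | False | True
False | True | False | False | True
True | True | False | False | True
False | False | True | False | False
True | False | True | False | True
False | True | True | False | False
True | True | True | True | True
They differ at row 2 (a=True, m=False, w=False): φ=False but ψ=True.

No, they are not logically equivalent.


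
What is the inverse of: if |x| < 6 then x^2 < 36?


The inverse of (P → Q) is (¬P → ¬Q). It is equivalent to the converse, not to the original.
Here P = '|x| < 6' and Q = 'x^2 < 36'.

If not (|x| < 6), then not (x^2 < 36).


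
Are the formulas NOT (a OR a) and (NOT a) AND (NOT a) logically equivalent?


Compare truth tables:
a | φ | ψ
---------
F | T | T
T | F | F
The columns φ and ψ agree on every row.

Yes, they are logically equivalent.


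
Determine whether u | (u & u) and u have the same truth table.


Compare truth tables:
u | φ | ψ
---------
False | False | False
True | True | True
The columns φ and ψ agree on every row.

Yes, they are logically equivalent.


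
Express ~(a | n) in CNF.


Step 1: Apply De Morgan: ¬(a ∨ n) = ¬a ∧ ¬n.

(~a) & (~n)


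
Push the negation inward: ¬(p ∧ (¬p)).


De Morgan: the negation of a conjunction is the disjunction of the negations.
Distribute ¬ across ∧, flipping it to ∨, and negate each literal.

(¬p) ∨ p


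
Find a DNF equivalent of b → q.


Step 1: Rewrite b → q as ¬b ∨ q.

(¬b) ∨ q


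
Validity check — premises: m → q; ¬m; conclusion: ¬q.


This is denying the antecedent (fallacy). There exist truth assignments where the premises are all true but the conclusion is false.

Invalid.


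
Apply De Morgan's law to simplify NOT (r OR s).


De Morgan: the negation of a disjunction is the conjunction of the negations.
Distribute NOT across OR, flipping it to AND, and negate each literal.

(NOT r) AND (NOT s)


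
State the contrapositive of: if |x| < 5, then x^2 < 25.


The contrapositive of (P → Q) is (¬Q → ¬P); it is logically equivalent to the original.
Here P = '|x| < 5' and Q = 'x^2 < 25'.

If not (x^2 < 25), then not (|x| < 5).


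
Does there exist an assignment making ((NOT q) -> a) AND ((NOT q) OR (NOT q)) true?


Search for a satisfying assignment over {a, q}.
Try a=T, q=F: the formula evaluates to T.
A satisfying assignment exists.

Satisfiable.


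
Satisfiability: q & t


Search for a satisfying assignment over {q, t}.
Try q=True, t=True: the formula evaluates to True.
A satisfying assignment exists.

Satisfiable.


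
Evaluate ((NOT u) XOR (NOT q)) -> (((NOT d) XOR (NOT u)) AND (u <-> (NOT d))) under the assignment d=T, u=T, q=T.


Substitute d=T, u=T, q=T:
NOT u = F
NOT q = F
(NOT u) XOR (NOT q) = F XOR F = F
NOT d = F
NOT u = F
(NOT d) XOR (NOT u) = F XOR F = F
NOT d = F
u <-> (NOT d) = T <-> F = F
((NOT d) XOR (NOT u)) AND (u <-> (NOT d)) = F AND F = F
((NOT u) XOR (NOT q)) -> (((NOT d) XOR (NOT u)) AND (u <-> (NOT d))) = F -> F = T

T


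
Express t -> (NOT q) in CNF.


Step 1: Rewrite t → (¬q) as ¬t ∨ (¬q).

(NOT t) OR (NOT q)


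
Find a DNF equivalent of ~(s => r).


Step 1: Rewrite implication then negate: ¬(¬s ∨ r) = s ∧ ¬r.

s & (~r)


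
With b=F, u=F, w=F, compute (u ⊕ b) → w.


Substitute b=F, u=F, w=F:
u ⊕ b = F ⊕ F = F
(u ⊕ b) → w = F → F = T

T


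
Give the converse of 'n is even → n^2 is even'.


The converse of (P → Q) is (Q → P). It is not in general equivalent to the original.
Here P = 'n is even' and Q = 'n^2 is even'.

If n^2 is even, then n is even.


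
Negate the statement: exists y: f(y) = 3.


¬(forall x: φ) = exists x: ¬φ, and ¬(exists x: φ) = forall x: ¬φ.
Apply to the existential statement.

forall y: ~(f(y) = 3)


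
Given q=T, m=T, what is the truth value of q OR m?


Disjunction is false only when both operands are false.
Substitute: q=T, m=T.
T OR T evaluates to T.

T


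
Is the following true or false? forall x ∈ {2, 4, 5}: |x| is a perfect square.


Evaluate the predicate on each element: 2:False, 4:True, 5:False.
Counterexample x = 2 fails the predicate.

False


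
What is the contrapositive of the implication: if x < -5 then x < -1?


The contrapositive of (P → Q) is (¬Q → ¬P); it is logically equivalent to the original.
Here P = 'x < -5' and Q = 'x < -1'.

If not (x < -1), then not (x < -5).


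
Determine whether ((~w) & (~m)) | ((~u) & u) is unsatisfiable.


Truth table over {m, u, w}:
m | u | w | φ
-------------
False | False | False | True
True | False | False | False
False | True | False | True
True | True | False | False
False | False | True | False
True | False | True | False
False | True | True | False
True | True | True | False
Satisfying assignment at row 1: m=False, u=False, w=False gives True.

No, it is not a contradiction.


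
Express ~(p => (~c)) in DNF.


Step 1: Rewrite implication then negate: ¬(¬p ∨ (¬c)) = p ∧ ¬(¬c).
Step 2: Eliminate any double negations (¬¬X = X).

p & c


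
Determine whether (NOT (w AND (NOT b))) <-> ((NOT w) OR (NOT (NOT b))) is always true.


Build the truth table over {b, w}:
b | w | φ
---------
F | F | T
T | F | T
F | T | T
T | T | T
Every row evaluates to true.

Yes, it is a tautology.


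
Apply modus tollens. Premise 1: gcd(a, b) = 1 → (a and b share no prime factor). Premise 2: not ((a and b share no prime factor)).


Modus tollens: from (P → Q) and ¬Q, infer ¬P.
Q = '(a and b share no prime factor)' is denied; since P → Q, P must also fail.

Not (gcd(a, b) = 1).


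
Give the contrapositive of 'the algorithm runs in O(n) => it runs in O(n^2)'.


The contrapositive of (P → Q) is (¬Q → ¬P); it is logically equivalent to the original.
Here P = 'the algorithm runs in O(n)' and Q = 'it runs in O(n^2)'.

If not (it runs in O(n^2)), then not (the algorithm runs in O(n)).


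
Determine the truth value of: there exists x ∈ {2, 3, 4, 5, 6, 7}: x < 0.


Evaluate the predicate on each element: 2:F, 3:F, 4:F, 5:F, 6:F, 7:F.
No element satisfies the predicate.

F


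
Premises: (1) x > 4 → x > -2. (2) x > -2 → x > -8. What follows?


Hypothetical syllogism: from (P → Q) and (Q → R), infer (P → R).
Chain the two implications through the shared middle term 'x > -2'.

x > 4 → x > -8


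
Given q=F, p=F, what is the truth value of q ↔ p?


Biconditional is true when both operands have the same truth value.
Substitute: q=F, p=F.
F ↔ F evaluates to T.

T


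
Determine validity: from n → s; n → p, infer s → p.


This is (no valid rule). There exist truth assignments where the premises are all true but the conclusion is false.

Invalid.


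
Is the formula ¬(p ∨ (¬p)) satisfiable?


Check all 2 assignments over {p}:
p | φ
-----
F | F
T | F
No assignment makes the formula true.

Unsatisfiable.


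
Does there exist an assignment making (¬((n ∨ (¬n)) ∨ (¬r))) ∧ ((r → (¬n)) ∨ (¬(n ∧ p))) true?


Check all 8 assignments over {n, p, r}:
n | p | r | φ
-------------
F | F | F | F
T | F | F | F
F | T | F | F
T | T | F | F
F | F | T | F
T | F | T | F
F | T | T | F
T | T | T | F
No assignment makes the formula true.

Unsatisfiable.


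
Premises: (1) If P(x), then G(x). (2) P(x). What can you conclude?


Modus ponens: from (P → Q) and P, infer Q.
P = 'P(x)' is asserted, and P → Q holds, so Q follows.

G(x).


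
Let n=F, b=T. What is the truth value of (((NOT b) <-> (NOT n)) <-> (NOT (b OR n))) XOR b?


Substitute n=F, b=T:
NOT b = F
NOT n = T
(NOT b) <-> (NOT n) = F <-> T = F
b OR n = T OR F = T
NOT (b OR n) = F
((NOT b) <-> (NOT n)) <-> (NOT (b OR n)) = F <-> F = T
(((NOT b) <-> (NOT n)) <-> (NOT (b OR n))) XOR b = T XOR T = F

F


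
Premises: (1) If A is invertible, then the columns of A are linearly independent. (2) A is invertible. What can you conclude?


Modus ponens: from (P → Q) and P, infer Q.
P = 'A is invertible' is asserted, and P → Q holds, so Q follows.

the columns of A are linearly independent.


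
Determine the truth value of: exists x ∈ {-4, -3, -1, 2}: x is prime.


Evaluate the predicate on each element: -4:False, -3:False, -1:False, 2:True.
Witness x = 2 satisfies the predicate.

True


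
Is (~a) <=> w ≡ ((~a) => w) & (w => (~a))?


Compare truth tables:
a | w | φ | ψ
-------------
False | False | False | False
True | False | True | True
False | True | True | True
True | True | False | False
The columns φ and ψ agree on every row.

Yes, they are logically equivalent.


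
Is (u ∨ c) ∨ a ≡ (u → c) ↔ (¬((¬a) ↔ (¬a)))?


Compare truth tables:
a | c | u | φ | ψ
-----------------
F | F | F | F | F
T | F | F | T | F
F | T | F | T | F
T | T | F | T | F
F | F | T | T | T
T | F | T | T | T
F | T | T | T | F
T | T | T | T | F
They differ at row 2 (a=T, c=F, u=F): φ=T but ψ=F.

No, they are not logically equivalent.


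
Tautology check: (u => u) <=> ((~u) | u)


Build the truth table over {u}:
u | φ
-----
False | True
True | True
Every row evaluates to true.

Yes, it is a tautology.


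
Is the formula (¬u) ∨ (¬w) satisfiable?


Search for a satisfying assignment over {u, w}.
Try u=F, w=F: the formula evaluates to T.
A satisfying assignment exists.

Satisfiable.


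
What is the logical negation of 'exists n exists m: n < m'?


Negation flips each quantifier (∀↔∃) and negates the inner predicate.
¬(exists n exists m: φ) = forall n forall m: ¬φ.

forall n forall m: ~(n < m)


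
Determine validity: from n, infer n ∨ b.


This matches the form of disjunction introduction: the conclusion follows in every model of the premises.

Valid.


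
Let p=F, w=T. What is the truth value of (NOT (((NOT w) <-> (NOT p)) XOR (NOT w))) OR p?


Substitute p=F, w=T:
NOT w = F
NOT p = T
(NOT w) <-> (NOT p) = F <-> T = F
NOT w = F
((NOT w) <-> (NOT p)) XOR (NOT w) = F XOR F = F
NOT (((NOT w) <-> (NOT p)) XOR (NOT w)) = T
(NOT (((NOT w) <-> (NOT p)) XOR (NOT w))) OR p = T OR F = T

T


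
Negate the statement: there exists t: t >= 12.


¬(for all x: φ) = there exists x: ¬φ, and ¬(there exists x: φ) = for all x: ¬φ.
Apply to the existential statement.

for all t: NOT(t >= 12)


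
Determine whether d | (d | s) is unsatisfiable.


Truth table over {d, s}:
d | s | φ
---------
False | False | False
True | False | True
False | True | True
True | True | True
Satisfying assignment at row 2: d=True, s=False gives True.

No, it is not a contradiction.


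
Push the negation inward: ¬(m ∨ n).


De Morgan: the negation of a disjunction is the conjunction of the negations.
Distribute ¬ across ∨, flipping it to ∧, and negate each literal.

(¬m) ∧ (¬n)


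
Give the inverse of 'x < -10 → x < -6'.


The inverse of (P → Q) is (¬P → ¬Q). It is equivalent to the converse, not to the original.
Here P = 'x < -10' and Q = 'x < -6'.

If not (x < -10), then not (x < -6).


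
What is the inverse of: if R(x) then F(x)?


The inverse of (P → Q) is (¬P → ¬Q). It is equivalent to the converse, not to the original.
Here P = 'R(x)' and Q = 'F(x)'.

If not (R(x)), then not (F(x)).


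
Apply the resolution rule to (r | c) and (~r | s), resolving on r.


The clauses contain complementary literals r and ~r.
Resolution eliminates this pair and disjoins the remaining literals (merging duplicates).

(c | s)


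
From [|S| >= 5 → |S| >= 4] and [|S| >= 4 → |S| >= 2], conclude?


Hypothetical syllogism: from (P → Q) and (Q → R), infer (P → R).
Chain the two implications through the shared middle term '|S| >= 4'.

|S| >= 5 → |S| >= 2


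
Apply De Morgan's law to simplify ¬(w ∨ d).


De Morgan: the negation of a disjunction is the conjunction of the negations.
Distribute ¬ across ∨, flipping it to ∧, and negate each literal.

(¬w) ∧ (¬d)


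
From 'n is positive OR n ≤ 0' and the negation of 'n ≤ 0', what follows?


Disjunctive syllogism: from (P ∨ Q) and ¬P, infer Q.
One disjunct, 'n ≤ 0', is ruled out; the other must hold.

n is positive


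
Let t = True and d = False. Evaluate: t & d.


Conjunction is true only when both operands are true.
Substitute: t=True, d=False.
True & False evaluates to False.

False


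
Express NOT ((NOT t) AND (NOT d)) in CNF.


Step 1: Apply De Morgan: ¬((¬t) ∧ (¬d)) = ¬(¬t) ∨ ¬(¬d).
Step 2: Eliminate any double negations (¬¬X = X).

t OR d


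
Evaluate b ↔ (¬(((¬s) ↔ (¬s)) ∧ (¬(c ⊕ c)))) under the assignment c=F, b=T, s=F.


Substitute c=F, b=T, s=F:
¬s = T
¬s = T
(¬s) ↔ (¬s) = T ↔ T = T
c ⊕ c = F ⊕ F = F
¬(c ⊕ c) = T
((¬s) ↔ (¬s)) ∧ (¬(c ⊕ c)) = T ∧ T = T
¬(((¬s) ↔ (¬s)) ∧ (¬(c ⊕ c))) = F
b ↔ (¬(((¬s) ↔ (¬s)) ∧ (¬(c ⊕ c)))) = T ↔ F = F

F


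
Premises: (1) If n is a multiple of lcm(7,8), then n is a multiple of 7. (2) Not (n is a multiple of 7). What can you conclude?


Modus tollens: from (P → Q) and ¬Q, infer ¬P.
Q = 'n is a multiple of 7' is denied; since P → Q, P must also fail.

Not (n is a multiple of lcm(7,8)).


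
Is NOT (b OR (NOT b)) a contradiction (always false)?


Truth table over {b}:
b | φ
-----
F | F
T | F
Every row is false.

Yes, it is a contradiction.


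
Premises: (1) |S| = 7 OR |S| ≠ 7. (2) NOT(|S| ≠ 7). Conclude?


Disjunctive syllogism: from (P ∨ Q) and ¬P, infer Q.
One disjunct, '|S| ≠ 7', is ruled out; the other must hold.

|S| = 7


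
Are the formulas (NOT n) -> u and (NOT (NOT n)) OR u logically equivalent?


Compare truth tables:
n | u | φ | ψ
-------------
F | F | F | F
T | F | T | T
F | T | T | T
T | T | T | T
The columns φ and ψ agree on every row.

Yes, they are logically equivalent.


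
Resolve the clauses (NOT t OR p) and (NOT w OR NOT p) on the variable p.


The clauses contain complementary literals p and NOTp.
Resolution eliminates this pair and disjoins the remaining literals (merging duplicates).

(NOT t OR NOT w)


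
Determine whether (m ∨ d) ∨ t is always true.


Build the truth table over {d, m, t}:
d | m | t | φ
-------------
F | F | F | F
T | F | F | T
F | T | F | T
T | T | F | T
F | F | T | T
T | F | T | T
F | T | T | T
T | T | T | T
Counterexample at row 1: with d=F, m=F, t=F, the formula is F.

No, it is not a tautology.


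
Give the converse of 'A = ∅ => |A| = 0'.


The converse of (P → Q) is (Q → P). It is not in general equivalent to the original.
Here P = 'A = ∅' and Q = '|A| = 0'.

If |A| = 0, then A = ∅.
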